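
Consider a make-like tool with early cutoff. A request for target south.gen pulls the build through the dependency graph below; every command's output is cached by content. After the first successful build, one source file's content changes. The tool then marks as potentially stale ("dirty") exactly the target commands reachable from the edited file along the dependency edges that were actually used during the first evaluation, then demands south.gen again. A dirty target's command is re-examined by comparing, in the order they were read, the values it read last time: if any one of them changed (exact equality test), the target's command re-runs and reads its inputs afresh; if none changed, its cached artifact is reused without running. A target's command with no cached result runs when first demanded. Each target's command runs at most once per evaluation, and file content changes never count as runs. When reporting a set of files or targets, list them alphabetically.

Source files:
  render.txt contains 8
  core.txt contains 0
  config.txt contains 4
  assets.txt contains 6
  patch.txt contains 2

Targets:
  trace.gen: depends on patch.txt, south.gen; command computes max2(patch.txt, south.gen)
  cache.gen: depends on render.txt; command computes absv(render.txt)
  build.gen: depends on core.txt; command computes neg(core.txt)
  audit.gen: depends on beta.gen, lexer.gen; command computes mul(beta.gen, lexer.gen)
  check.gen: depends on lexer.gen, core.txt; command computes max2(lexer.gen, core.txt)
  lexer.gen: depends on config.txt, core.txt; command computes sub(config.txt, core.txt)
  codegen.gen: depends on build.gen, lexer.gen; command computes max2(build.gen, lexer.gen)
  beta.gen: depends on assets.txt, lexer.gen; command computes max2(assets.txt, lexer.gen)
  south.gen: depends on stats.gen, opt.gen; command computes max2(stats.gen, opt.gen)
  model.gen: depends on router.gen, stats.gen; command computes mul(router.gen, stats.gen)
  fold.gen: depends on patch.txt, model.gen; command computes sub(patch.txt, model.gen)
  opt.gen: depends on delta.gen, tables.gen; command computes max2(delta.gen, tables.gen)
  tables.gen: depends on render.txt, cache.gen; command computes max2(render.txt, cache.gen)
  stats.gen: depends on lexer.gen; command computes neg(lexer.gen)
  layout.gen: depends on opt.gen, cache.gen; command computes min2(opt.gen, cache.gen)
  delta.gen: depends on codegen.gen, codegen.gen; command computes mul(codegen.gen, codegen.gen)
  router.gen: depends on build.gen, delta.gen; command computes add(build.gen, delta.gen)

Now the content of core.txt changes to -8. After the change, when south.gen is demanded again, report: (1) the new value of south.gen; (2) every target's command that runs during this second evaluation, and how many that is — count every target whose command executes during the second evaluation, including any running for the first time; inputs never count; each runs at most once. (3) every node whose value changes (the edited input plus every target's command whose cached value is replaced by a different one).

Demanding south.gen again yields 144.
7 target commands run: build.gen, codegen.gen, delta.gen, lexer.gen, opt.gen, south.gen, stats.gen.
The nodes whose values change: build.gen, codegen.gen, core.txt, delta.gen, lexer.gen, opt.gen, south.gen, stats.gen.

First demand of the output computes:
  build.gen = neg(0) = 0
  cache.gen = absv(8) = 8
  lexer.gen = sub(4, 0) = 4
  codegen.gen = max2(0, 4) = 4
  delta.gen = mul(4, 4) = 16
  stats.gen = neg(4) = -4
  tables.gen = max2(8, 8) = 8
  opt.gen = max2(16, 8) = 16
  south.gen = max2(-4, 16) = 16

After the edit, cleaning proceeds:
  build.gen: a read changed (core.txt 0->-8) — executes, giving 8.
  lexer.gen: a read changed (core.txt 0->-8) — executes, giving 12.
  codegen.gen: a read changed (build.gen 0->8; lexer.gen 4->12) — executes, giving 12.
  delta.gen: a read changed (codegen.gen 4->12; codegen.gen 4->12) — executes, giving 144.
  opt.gen: a read changed (delta.gen 16->144) — executes, giving 144.
  stats.gen: a read changed (lexer.gen 4->12) — executes, giving -12.
  south.gen: a read changed (stats.gen -4->-12; opt.gen 16->144) — executes, giving 144.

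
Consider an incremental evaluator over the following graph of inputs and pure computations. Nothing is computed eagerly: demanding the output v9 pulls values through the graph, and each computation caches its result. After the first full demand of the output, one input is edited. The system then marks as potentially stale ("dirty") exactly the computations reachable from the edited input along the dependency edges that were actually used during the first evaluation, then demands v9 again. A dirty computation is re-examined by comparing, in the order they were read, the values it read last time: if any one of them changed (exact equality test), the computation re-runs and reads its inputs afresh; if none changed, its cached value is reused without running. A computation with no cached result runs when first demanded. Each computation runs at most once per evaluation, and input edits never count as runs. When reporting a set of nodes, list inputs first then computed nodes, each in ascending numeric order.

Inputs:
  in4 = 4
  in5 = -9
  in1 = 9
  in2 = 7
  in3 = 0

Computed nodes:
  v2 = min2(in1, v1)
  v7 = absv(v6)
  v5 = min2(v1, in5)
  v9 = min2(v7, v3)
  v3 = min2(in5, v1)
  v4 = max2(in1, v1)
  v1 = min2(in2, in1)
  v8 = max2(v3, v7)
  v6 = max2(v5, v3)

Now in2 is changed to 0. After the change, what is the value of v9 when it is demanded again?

v9 now evaluates to -9.
The important point: at v6 every value read last time is unchanged, so the dirty flag clears without a run.

Initial pass — values computed on the first demand:
  v1 = min2(7, 9) = 7
  v3 = min2(-9, 7) = -9
  v5 = min2(7, -9) = -9
  v6 = max2(-9, -9) = -9
  v7 = absv(-9) = 9
  v9 = min2(9, -9) = -9

Second demand — change propagation:
  v1: re-runs because in2 7->0; new result 0.
  v3: re-runs because v1 7->0; new result -9 (unchanged).
  v5: re-runs because v1 7->0; new result -9 (unchanged).
  v6: re-examined; everything it read last time is the same (v5 unchanged, v3 unchanged) — cache -9 kept, no run.
  v7: re-examined; everything it read last time is the same (v6 unchanged) — cache 9 kept, no run.
  v9: re-examined; everything it read last time is the same (v7 unchanged, v3 unchanged) — cache -9 kept, no run.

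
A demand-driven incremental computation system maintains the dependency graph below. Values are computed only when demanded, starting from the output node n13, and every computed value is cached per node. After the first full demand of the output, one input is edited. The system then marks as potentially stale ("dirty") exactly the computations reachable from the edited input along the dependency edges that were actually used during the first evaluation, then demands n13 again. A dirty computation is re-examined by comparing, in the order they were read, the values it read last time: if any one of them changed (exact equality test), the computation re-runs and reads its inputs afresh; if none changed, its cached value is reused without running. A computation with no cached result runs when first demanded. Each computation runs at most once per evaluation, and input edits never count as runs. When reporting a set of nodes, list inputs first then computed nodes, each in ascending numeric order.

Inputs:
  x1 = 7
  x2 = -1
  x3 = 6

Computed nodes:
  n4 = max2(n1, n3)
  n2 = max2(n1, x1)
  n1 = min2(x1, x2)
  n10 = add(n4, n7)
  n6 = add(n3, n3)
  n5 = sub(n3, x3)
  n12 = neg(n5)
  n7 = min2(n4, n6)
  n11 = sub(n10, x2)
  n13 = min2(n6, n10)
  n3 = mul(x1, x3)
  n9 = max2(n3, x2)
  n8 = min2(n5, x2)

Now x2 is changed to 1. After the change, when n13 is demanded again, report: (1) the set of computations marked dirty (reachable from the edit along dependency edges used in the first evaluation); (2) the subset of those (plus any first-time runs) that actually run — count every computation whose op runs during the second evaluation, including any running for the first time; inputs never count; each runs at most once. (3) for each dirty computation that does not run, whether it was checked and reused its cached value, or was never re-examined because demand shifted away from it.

Marked dirty: n1, n4, n7, n10, n13.
Computations that run: n1, n4 — 2 in total.
Checked but reused from cache: n7, n10, n13.
Key observation: the change is absorbed at n4 — it re-runs but produces the same value, and the output's value is unchanged.

First evaluation (everything demanded from the output):
  n1 = min2(7, -1) = -1
  n3 = mul(7, 6) = 42
  n4 = max2(-1, 42) = 42
  n6 = add(42, 42) = 84
  n7 = min2(42, 84) = 42
  n10 = add(42, 42) = 84
  n13 = min2(84, 84) = 84

Propagation after the edit:
  n1: runs — x2 -1->1; result 1.
  n4: runs — n1 -1->1; result 42 (same value as before).
  n7: checked — values it read are unchanged (n4 unchanged, n6 unchanged); reused cached 42 without running.
  n10: checked — values it read are unchanged (n4 unchanged, n7 unchanged); reused cached 84 without running.
  n13: checked — values it read are unchanged (n6 unchanged, n10 unchanged); reused cached 84 without running.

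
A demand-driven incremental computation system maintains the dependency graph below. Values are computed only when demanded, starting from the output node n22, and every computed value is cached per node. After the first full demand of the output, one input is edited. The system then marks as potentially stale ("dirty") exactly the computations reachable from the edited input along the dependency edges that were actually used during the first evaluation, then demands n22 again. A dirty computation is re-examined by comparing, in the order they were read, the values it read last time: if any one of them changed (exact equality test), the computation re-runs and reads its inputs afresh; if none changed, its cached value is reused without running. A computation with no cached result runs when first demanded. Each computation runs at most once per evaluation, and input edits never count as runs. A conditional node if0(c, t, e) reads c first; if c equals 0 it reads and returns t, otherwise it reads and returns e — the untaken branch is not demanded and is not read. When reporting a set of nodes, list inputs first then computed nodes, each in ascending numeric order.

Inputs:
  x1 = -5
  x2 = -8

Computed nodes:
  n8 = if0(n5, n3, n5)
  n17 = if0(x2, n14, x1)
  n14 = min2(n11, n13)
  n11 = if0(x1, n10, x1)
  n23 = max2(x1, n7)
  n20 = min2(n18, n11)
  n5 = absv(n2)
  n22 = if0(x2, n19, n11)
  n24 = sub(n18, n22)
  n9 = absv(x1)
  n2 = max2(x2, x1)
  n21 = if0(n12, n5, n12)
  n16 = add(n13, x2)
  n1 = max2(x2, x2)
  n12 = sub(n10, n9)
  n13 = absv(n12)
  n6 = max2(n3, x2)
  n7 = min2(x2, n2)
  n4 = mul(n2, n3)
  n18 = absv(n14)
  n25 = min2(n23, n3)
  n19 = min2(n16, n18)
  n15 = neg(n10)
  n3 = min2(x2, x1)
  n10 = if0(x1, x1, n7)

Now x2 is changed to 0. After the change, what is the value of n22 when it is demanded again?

First evaluation (everything demanded from the output):
  n11 = if0(x1=-5 -> else branch x1) = -5
  n22 = if0(x2=-8 -> else branch n11) = -5

Propagation after the edit:
  n2: demanded for the first time — runs, produces 0.
  n7: demanded for the first time — runs, produces 0.
  n9: demanded for the first time — runs, produces 5.
  n10: demanded for the first time — runs, produces 0.
  n12: demanded for the first time — runs, produces -5.
  n13: demanded for the first time — runs, produces 5.
  n14: demanded for the first time — runs, produces -5.
  n16: demanded for the first time — runs, produces 5.
  n18: demanded for the first time — runs, produces 5.
  n19: demanded for the first time — runs, produces 5.
  n22: runs — x2 -8->0; result 5.

Key observation: a condition flipped, so demand reaches new nodes — n2, n7, n9, n10, n12, n13, n14, n16, n18, n19 run for the first time.

New value of n22: 5.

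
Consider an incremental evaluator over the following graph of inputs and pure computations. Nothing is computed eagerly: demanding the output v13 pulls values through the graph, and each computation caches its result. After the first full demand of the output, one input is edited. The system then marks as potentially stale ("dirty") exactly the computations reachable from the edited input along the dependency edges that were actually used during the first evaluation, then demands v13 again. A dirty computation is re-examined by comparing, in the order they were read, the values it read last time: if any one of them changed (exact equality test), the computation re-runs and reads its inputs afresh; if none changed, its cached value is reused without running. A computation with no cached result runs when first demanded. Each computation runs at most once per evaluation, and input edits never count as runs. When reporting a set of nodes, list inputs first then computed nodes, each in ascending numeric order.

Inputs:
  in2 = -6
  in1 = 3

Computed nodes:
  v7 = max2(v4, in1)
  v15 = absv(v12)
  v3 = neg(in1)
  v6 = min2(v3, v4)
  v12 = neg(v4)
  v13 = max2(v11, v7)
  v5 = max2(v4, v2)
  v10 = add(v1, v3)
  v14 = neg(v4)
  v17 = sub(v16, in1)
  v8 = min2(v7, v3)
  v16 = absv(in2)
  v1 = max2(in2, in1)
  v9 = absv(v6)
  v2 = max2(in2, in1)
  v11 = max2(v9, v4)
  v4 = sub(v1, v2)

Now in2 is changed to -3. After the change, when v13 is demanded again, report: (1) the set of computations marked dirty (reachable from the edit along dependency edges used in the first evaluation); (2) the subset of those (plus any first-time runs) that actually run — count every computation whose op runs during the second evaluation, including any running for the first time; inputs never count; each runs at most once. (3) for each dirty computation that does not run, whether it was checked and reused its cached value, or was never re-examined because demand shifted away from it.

Dirty set: v1, v2, v4, v6, v7, v9, v11, v13.
Run set: v1, v2 (2 run).
Re-examined without running (cache reused): v4, v6, v7, v9, v11, v13.
The important point: at v4 every value read last time is unchanged, so the dirty flag clears without a run.

Initial pass — values computed on the first demand:
  v1 = max2(-6, 3) = 3
  v2 = max2(-6, 3) = 3
  v3 = neg(3) = -3
  v4 = sub(3, 3) = 0
  v6 = min2(-3, 0) = -3
  v7 = max2(0, 3) = 3
  v9 = absv(-3) = 3
  v11 = max2(3, 0) = 3
  v13 = max2(3, 3) = 3

Second demand — change propagation:
  v1: re-runs because in2 -6->-3; new result 3 (unchanged).
  v2: re-runs because in2 -6->-3; new result 3 (unchanged).
  v4: re-examined; everything it read last time is the same (v1 unchanged, v2 unchanged) — cache 0 kept, no run.
  v6: re-examined; everything it read last time is the same (v3 unchanged, v4 unchanged) — cache -3 kept, no run.
  v7: re-examined; everything it read last time is the same (v4 unchanged, in1 unchanged) — cache 3 kept, no run.
  v9: re-examined; everything it read last time is the same (v6 unchanged) — cache 3 kept, no run.
  v11: re-examined; everything it read last time is the same (v9 unchanged, v4 unchanged) — cache 3 kept, no run.
  v13: re-examined; everything it read last time is the same (v11 unchanged, v7 unchanged) — cache 3 kept, no run.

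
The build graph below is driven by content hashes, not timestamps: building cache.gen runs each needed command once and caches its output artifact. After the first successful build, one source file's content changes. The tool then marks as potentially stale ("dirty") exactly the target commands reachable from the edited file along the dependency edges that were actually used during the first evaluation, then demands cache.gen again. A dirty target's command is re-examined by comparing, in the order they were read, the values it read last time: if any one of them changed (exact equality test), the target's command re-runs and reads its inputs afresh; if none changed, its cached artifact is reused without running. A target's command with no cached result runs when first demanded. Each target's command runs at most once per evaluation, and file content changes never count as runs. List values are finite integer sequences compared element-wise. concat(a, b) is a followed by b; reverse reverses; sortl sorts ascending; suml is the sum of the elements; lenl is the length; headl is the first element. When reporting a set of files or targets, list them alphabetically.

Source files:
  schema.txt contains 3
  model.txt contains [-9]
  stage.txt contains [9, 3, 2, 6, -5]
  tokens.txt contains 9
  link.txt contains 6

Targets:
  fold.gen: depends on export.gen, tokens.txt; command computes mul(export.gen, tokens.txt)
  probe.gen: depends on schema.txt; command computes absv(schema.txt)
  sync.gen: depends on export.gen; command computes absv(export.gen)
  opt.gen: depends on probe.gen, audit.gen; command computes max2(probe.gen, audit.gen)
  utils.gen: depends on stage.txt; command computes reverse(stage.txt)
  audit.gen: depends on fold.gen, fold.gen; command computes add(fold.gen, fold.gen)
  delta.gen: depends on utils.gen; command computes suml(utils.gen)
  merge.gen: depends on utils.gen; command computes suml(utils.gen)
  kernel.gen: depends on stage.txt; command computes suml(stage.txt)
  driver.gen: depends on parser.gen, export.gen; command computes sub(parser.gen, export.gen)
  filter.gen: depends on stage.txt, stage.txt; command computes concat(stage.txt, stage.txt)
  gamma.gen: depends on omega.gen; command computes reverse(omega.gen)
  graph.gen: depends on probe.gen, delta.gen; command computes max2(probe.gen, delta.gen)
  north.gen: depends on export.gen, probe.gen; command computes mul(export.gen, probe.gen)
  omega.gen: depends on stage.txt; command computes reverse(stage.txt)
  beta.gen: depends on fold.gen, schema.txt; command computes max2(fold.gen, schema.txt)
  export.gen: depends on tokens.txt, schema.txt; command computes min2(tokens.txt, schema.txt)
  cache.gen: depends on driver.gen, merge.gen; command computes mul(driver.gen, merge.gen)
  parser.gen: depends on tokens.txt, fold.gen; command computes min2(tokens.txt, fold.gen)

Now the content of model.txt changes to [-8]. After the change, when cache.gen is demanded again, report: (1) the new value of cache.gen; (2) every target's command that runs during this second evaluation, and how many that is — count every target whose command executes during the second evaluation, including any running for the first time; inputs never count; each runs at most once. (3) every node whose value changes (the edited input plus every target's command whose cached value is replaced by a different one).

Initial pass — values computed on the first demand:
  export.gen = min2(9, 3) = 3
  fold.gen = mul(3, 9) = 27
  parser.gen = min2(9, 27) = 9
  driver.gen = sub(9, 3) = 6
  utils.gen = reverse([9, 3, 2, 6, -5]) = [-5, 6, 2, 3, 9]
  merge.gen = suml([-5, 6, 2, 3, 9]) = 15
  cache.gen = mul(6, 15) = 90

Second demand — change propagation:
  no demanded computation ever read model.txt, so the edit dirties nothing and nothing runs.

The important point: nothing the output needs ever reads model.txt, so the edit is invisible to it.

cache.gen now evaluates to 90.
Run set: none (0 run).
Changed values: model.txt.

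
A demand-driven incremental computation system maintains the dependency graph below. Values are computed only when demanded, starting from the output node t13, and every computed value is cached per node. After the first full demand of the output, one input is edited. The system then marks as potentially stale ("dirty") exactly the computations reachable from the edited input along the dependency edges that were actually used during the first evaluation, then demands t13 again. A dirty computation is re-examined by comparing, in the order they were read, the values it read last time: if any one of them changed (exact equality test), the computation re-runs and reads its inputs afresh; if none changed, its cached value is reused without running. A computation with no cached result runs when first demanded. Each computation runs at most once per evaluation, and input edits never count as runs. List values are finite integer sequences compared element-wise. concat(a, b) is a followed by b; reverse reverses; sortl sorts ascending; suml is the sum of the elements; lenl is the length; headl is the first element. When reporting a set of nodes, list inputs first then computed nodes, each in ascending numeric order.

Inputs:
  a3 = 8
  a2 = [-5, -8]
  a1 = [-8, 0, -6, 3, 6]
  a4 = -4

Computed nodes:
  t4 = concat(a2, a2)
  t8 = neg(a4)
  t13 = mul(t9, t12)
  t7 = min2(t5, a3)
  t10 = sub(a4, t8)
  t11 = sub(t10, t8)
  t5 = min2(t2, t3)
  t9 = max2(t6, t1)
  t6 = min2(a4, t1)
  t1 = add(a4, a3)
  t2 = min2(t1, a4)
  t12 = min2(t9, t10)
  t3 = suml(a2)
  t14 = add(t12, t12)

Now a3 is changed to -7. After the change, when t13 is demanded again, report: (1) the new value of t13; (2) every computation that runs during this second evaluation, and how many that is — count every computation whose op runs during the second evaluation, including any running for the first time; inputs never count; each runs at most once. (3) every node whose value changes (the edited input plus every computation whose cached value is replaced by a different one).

New value of t13: 121.
Computations that run: t1, t6, t9, t12, t13 — 5 in total.
Values that change: a3, t1, t6, t9, t12, t13.

First evaluation (everything demanded from the output):
  t1 = add(-4, 8) = 4
  t6 = min2(-4, 4) = -4
  t8 = neg(-4) = 4
  t9 = max2(-4, 4) = 4
  t10 = sub(-4, 4) = -8
  t12 = min2(4, -8) = -8
  t13 = mul(4, -8) = -32

Propagation after the edit:
  t1: runs — a3 8->-7; result -11.
  t6: runs — t1 4->-11; result -11.
  t9: runs — t6 -4->-11; t1 4->-11; result -11.
  t12: runs — t9 4->-11; result -11.
  t13: runs — t9 4->-11; t12 -8->-11; result 121.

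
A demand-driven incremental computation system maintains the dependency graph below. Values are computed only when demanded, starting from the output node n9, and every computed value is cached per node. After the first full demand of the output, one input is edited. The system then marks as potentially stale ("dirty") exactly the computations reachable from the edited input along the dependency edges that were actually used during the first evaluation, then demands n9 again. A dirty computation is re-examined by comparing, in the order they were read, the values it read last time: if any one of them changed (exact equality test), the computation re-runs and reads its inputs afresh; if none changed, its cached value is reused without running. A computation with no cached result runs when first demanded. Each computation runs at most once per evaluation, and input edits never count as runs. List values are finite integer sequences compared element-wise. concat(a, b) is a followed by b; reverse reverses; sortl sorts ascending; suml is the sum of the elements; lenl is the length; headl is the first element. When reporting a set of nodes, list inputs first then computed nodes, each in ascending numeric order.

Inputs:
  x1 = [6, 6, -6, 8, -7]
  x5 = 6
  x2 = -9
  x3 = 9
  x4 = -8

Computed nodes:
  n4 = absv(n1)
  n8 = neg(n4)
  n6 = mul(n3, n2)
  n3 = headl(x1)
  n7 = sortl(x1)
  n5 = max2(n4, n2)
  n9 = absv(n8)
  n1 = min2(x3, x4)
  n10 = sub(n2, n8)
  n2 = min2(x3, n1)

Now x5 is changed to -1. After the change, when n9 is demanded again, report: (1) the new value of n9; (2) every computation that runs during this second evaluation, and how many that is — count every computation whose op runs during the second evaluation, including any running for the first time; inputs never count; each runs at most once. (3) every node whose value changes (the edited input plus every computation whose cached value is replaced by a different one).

First evaluation (everything demanded from the output):
  n1 = min2(9, -8) = -8
  n4 = absv(-8) = 8
  n8 = neg(8) = -8
  n9 = absv(-8) = 8

Propagation after the edit:
  x5 feeds no computation that the output demands — nothing is marked dirty and nothing runs.

Key observation: x5 is never demanded by the output, so the edit triggers no recomputation at all.

New value of n9: 8.
Computations that run: none — 0 in total.
Values that change: x5.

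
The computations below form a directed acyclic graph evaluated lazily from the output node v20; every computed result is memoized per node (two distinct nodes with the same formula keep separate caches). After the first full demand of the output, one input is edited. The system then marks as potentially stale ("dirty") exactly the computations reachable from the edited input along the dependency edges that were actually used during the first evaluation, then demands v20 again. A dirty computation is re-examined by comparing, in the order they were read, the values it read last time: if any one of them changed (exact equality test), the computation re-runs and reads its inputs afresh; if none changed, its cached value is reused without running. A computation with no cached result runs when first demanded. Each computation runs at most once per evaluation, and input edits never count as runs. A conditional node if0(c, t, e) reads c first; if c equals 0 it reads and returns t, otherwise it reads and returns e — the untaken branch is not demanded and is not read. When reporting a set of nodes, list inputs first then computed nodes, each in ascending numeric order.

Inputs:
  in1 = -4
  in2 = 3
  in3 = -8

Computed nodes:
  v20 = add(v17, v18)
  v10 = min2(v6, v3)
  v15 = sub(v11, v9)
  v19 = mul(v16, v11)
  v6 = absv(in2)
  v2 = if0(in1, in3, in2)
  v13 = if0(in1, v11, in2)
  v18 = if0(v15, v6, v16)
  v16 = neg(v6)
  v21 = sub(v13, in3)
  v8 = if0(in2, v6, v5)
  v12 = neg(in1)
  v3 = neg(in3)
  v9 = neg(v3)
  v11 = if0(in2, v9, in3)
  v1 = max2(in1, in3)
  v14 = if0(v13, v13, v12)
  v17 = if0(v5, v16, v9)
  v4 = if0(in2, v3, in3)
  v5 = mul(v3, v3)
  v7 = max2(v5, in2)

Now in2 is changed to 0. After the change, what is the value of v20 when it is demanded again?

Demanding v20 again yields -8.
Note where the cutoff bites: v15 is checked, finds nothing changed, and keeps its cache.

First demand of the output computes:
  v3 = neg(-8) = 8
  v5 = mul(8, 8) = 64
  v6 = absv(3) = 3
  v9 = neg(8) = -8
  v11 = if0(in2=3 -> else branch in3) = -8
  v15 = sub(-8, -8) = 0
  v17 = if0(v5=64 -> else branch v9) = -8
  v18 = if0(v15=0 -> then branch v6) = 3
  v20 = add(-8, 3) = -5

After the edit, cleaning proceeds:
  v6: a read changed (in2 3->0) — executes, giving 0.
  v11: a read changed (in2 3->0) — executes, giving -8 — identical to its old value.
  v15: dirty, but its reads are unchanged (v11 unchanged, v9 unchanged); cached 0 stands.
  v18: a read changed (v6 3->0) — executes, giving 0.
  v20: a read changed (v18 3->0) — executes, giving -8.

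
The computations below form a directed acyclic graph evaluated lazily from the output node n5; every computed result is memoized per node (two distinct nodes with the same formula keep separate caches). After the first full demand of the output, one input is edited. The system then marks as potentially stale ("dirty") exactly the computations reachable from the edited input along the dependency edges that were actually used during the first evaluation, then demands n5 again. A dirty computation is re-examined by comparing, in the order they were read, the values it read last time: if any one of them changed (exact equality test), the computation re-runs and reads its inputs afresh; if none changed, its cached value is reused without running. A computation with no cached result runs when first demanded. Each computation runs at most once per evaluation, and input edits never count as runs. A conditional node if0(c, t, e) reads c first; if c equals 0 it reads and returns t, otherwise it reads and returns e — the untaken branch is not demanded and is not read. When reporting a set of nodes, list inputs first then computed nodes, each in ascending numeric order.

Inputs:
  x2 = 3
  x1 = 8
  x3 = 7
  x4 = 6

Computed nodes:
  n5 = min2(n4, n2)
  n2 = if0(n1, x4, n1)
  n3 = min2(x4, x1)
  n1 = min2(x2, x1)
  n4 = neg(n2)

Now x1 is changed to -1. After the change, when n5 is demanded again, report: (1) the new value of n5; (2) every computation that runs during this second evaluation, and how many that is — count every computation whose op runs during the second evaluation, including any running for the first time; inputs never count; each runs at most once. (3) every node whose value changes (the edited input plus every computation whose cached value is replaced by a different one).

First demand of the output computes:
  n1 = min2(3, 8) = 3
  n2 = if0(n1=3 -> else branch n1) = 3
  n4 = neg(3) = -3
  n5 = min2(-3, 3) = -3

After the edit, cleaning proceeds:
  n1: a read changed (x1 8->-1) — executes, giving -1.
  n2: a read changed (n1 3->-1; n1 3->-1) — executes, giving -1.
  n4: a read changed (n2 3->-1) — executes, giving 1.
  n5: a read changed (n4 -3->1; n2 3->-1) — executes, giving -1.

Demanding n5 again yields -1.
4 computations run: n1, n2, n4, n5.
The nodes whose values change: x1, n1, n2, n4, n5.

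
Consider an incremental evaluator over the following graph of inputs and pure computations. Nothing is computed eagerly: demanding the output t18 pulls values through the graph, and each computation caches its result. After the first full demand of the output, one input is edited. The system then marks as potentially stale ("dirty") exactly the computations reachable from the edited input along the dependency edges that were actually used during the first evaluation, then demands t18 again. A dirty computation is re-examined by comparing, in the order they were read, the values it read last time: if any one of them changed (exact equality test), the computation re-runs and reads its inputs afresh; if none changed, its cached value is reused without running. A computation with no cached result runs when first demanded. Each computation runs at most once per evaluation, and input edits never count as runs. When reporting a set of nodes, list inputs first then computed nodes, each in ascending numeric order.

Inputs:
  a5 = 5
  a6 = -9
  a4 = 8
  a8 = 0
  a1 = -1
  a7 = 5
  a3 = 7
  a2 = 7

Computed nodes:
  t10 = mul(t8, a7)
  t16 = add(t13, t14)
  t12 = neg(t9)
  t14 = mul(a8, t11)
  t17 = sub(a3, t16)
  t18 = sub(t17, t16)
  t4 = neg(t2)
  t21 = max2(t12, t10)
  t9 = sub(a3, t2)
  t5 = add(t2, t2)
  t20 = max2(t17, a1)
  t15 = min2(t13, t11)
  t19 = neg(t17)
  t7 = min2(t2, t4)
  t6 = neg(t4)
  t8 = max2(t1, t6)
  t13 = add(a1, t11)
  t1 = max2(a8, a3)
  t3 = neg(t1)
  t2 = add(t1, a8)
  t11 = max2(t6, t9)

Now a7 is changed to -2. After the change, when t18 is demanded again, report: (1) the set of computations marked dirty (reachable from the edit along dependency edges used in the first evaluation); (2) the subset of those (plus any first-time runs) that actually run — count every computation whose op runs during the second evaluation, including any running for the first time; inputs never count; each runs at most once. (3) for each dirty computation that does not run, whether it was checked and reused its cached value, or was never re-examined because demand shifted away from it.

Initial pass — values computed on the first demand:
  t1 = max2(0, 7) = 7
  t2 = add(7, 0) = 7
  t4 = neg(7) = -7
  t6 = neg(-7) = 7
  t9 = sub(7, 7) = 0
  t11 = max2(7, 0) = 7
  t13 = add(-1, 7) = 6
  t14 = mul(0, 7) = 0
  t16 = add(6, 0) = 6
  t17 = sub(7, 6) = 1
  t18 = sub(1, 6) = -5

Second demand — change propagation:
  no demanded computation ever read a7, so the edit dirties nothing and nothing runs.

The important point: nothing the output needs ever reads a7, so the edit is invisible to it.

Dirty set: none.
Run set: none (0 run).
All dirty computations ended up running.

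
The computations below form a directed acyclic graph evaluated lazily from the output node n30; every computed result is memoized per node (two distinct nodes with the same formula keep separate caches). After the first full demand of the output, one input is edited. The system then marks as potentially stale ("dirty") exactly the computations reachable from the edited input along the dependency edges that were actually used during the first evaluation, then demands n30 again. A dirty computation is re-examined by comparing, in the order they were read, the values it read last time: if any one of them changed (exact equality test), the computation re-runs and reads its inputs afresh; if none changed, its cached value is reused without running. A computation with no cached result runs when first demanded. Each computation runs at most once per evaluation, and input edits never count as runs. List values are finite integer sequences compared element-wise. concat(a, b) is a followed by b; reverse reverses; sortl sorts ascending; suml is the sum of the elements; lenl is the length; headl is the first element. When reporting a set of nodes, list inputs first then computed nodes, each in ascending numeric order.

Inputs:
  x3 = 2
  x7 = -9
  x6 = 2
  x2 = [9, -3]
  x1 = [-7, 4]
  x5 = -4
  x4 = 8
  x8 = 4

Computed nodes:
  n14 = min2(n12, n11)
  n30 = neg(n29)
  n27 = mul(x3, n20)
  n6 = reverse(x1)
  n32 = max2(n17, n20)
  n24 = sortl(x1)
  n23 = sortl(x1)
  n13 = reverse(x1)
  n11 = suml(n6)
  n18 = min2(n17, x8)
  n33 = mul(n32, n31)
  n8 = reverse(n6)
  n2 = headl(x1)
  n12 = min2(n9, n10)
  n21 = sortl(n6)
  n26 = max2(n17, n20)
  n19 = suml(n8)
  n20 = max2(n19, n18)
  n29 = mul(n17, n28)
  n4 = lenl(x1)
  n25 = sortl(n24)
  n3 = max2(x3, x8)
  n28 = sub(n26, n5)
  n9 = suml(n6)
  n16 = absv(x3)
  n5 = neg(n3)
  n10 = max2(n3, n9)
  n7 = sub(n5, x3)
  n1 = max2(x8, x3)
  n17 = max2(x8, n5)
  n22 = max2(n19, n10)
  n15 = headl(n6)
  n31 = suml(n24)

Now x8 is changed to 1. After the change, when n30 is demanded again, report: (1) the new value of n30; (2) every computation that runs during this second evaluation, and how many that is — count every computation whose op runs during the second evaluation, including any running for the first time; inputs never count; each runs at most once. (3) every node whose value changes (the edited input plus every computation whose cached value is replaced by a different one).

First demand of the output computes:
  n3 = max2(2, 4) = 4
  n5 = neg(4) = -4
  n6 = reverse([-7, 4]) = [4, -7]
  n8 = reverse([4, -7]) = [-7, 4]
  n17 = max2(4, -4) = 4
  n18 = min2(4, 4) = 4
  n19 = suml([-7, 4]) = -3
  n20 = max2(-3, 4) = 4
  n26 = max2(4, 4) = 4
  n28 = sub(4, -4) = 8
  n29 = mul(4, 8) = 32
  n30 = neg(32) = -32

After the edit, cleaning proceeds:
  n3: a read changed (x8 4->1) — executes, giving 2.
  n5: a read changed (n3 4->2) — executes, giving -2.
  n17: a read changed (x8 4->1; n5 -4->-2) — executes, giving 1.
  n18: a read changed (n17 4->1; x8 4->1) — executes, giving 1.
  n20: a read changed (n18 4->1) — executes, giving 1.
  n26: a read changed (n17 4->1; n20 4->1) — executes, giving 1.
  n28: a read changed (n26 4->1; n5 -4->-2) — executes, giving 3.
  n29: a read changed (n17 4->1; n28 8->3) — executes, giving 3.
  n30: a read changed (n29 32->3) — executes, giving -3.

Demanding n30 again yields -3.
9 computations run: n3, n5, n17, n18, n20, n26, n28, n29, n30.
The nodes whose values change: x8, n3, n5, n17, n18, n20, n26, n28, n29, n30.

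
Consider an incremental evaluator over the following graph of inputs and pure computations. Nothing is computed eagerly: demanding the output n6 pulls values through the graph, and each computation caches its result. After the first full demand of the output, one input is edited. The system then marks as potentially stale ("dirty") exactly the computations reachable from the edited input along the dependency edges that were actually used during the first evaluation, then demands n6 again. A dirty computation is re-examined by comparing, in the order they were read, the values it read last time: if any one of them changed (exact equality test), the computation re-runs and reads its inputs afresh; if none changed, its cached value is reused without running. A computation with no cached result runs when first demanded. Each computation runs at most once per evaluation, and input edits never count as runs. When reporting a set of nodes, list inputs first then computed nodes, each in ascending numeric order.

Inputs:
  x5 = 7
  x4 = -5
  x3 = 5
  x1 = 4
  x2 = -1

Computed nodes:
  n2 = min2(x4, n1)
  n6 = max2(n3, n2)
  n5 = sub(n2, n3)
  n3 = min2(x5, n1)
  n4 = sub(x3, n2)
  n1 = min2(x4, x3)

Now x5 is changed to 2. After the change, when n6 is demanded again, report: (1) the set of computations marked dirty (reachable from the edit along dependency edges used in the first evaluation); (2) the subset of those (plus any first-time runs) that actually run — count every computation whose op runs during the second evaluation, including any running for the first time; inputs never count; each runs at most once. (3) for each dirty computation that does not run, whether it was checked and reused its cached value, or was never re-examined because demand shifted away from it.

Initial pass — values computed on the first demand:
  n1 = min2(-5, 5) = -5
  n2 = min2(-5, -5) = -5
  n3 = min2(7, -5) = -5
  n6 = max2(-5, -5) = -5

Second demand — change propagation:
  n3: re-runs because x5 7->2; new result -5 (unchanged).
  n6: re-examined; everything it read last time is the same (n3 unchanged, n2 unchanged) — cache -5 kept, no run.

The important point: n3 recomputes to an identical value, and the output ends up unchanged.

Dirty set: n3, n6.
Run set: n3 (1 run).
Re-examined without running (cache reused): n6.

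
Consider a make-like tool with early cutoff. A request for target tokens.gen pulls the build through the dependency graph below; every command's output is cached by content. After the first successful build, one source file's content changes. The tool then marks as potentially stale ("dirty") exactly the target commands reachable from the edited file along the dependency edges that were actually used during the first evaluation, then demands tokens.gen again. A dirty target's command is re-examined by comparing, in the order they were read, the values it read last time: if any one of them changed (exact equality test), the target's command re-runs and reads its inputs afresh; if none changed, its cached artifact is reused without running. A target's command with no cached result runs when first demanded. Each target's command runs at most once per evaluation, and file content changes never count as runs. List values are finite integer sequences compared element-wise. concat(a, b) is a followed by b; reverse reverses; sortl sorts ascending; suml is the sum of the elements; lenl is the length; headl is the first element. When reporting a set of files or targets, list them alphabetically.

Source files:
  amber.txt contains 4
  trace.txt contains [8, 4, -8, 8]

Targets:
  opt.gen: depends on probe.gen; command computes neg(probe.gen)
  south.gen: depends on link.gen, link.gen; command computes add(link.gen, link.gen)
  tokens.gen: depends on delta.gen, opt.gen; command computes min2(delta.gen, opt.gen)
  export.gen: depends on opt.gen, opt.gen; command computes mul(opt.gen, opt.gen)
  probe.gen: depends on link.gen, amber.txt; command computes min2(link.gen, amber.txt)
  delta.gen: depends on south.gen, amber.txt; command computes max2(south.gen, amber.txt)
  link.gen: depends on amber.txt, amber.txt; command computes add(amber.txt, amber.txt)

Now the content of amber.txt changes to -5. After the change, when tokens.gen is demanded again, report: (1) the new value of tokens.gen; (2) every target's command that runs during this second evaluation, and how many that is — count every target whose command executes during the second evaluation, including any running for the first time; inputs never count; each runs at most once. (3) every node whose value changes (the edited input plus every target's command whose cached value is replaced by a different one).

Demanding tokens.gen again yields -5.
6 target commands run: delta.gen, link.gen, opt.gen, probe.gen, south.gen, tokens.gen.
The nodes whose values change: amber.txt, delta.gen, link.gen, opt.gen, probe.gen, south.gen, tokens.gen.

First demand of the output computes:
  link.gen = add(4, 4) = 8
  probe.gen = min2(8, 4) = 4
  opt.gen = neg(4) = -4
  south.gen = add(8, 8) = 16
  delta.gen = max2(16, 4) = 16
  tokens.gen = min2(16, -4) = -4

After the edit, cleaning proceeds:
  link.gen: a read changed (amber.txt 4->-5; amber.txt 4->-5) — executes, giving -10.
  probe.gen: a read changed (link.gen 8->-10; amber.txt 4->-5) — executes, giving -10.
  opt.gen: a read changed (probe.gen 4->-10) — executes, giving 10.
  south.gen: a read changed (link.gen 8->-10; link.gen 8->-10) — executes, giving -20.
  delta.gen: a read changed (south.gen 16->-20; amber.txt 4->-5) — executes, giving -5.
  tokens.gen: a read changed (delta.gen 16->-5; opt.gen -4->10) — executes, giving -5.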